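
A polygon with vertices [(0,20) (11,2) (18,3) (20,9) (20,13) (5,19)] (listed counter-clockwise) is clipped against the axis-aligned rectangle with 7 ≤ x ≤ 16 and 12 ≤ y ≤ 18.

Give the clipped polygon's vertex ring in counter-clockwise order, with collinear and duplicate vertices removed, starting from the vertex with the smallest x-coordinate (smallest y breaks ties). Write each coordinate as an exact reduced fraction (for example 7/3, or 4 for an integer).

1. After x ≥ 7: [(7,94/11) (11,2) (18,3) (20,9) (20,13) (7,91/5)]
2. After x ≤ 16: [(7,94/11) (11,2) (16,19/7) (16,73/5) (7,91/5)]
3. After y ≥ 12: [(7,12) (16,12) (16,73/5) (7,91/5)]
4. After y ≤ 18: [(7,18) (7,12) (16,12) (16,73/5) (15/2,18)]
5. Canonical ring: [(7,12) (16,12) (16,73/5) (15/2,18) (7,18)]

Clipped polygon: [(7,12) (16,12) (16,73/5) (15/2,18) (7,18)]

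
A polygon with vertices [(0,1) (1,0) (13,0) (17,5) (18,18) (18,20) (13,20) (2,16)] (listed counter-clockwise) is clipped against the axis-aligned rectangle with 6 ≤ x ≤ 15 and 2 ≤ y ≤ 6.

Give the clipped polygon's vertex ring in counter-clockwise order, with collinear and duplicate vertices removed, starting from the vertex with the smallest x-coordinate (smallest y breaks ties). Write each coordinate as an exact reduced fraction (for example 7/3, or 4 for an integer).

1. After x ≥ 6: [(6,0) (13,0) (17,5) (18,18) (18,20) (13,20) (6,192/11)]
2. After x ≤ 15: [(6,0) (13,0) (15,5/2) (15,20) (13,20) (6,192/11)]
3. After y ≥ 2: [(6,2) (73/5,2) (15,5/2) (15,20) (13,20) (6,192/11)]
4. After y ≤ 6: [(6,6) (6,2) (73/5,2) (15,5/2) (15,6)]
5. Canonical ring: [(6,2) (73/5,2) (15,5/2) (15,6) (6,6)]

Clipped polygon: [(6,2) (73/5,2) (15,5/2) (15,6) (6,6)]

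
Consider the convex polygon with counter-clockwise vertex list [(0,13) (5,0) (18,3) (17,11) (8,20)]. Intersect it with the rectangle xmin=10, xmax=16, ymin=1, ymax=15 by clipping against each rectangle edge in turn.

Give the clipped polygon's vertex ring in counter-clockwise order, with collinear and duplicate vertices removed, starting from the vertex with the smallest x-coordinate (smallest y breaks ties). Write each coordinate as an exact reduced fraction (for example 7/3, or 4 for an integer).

Clipped polygon: [(10,15/13) (16,33/13) (16,12) (13,15) (10,15)]

1. After x ≥ 10: [(10,15/13) (18,3) (17,11) (10,18)]
2. After x ≤ 16: [(10,15/13) (16,33/13) (16,12) (10,18)]
3. After y ≥ 1: [(10,15/13) (16,33/13) (16,12) (10,18)]
4. After y ≤ 15: [(10,15) (10,15/13) (16,33/13) (16,12) (13,15)]
5. Canonical ring: [(10,15/13) (16,33/13) (16,12) (13,15) (10,15)]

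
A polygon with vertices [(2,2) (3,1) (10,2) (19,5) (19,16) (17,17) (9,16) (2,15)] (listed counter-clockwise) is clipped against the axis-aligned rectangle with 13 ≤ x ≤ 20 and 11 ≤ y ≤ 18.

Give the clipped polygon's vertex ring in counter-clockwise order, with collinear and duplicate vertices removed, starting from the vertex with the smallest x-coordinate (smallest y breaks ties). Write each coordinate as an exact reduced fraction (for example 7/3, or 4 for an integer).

1. After x ≥ 13: [(13,3) (19,5) (19,16) (17,17) (13,33/2)]
2. After x ≤ 20: [(13,3) (19,5) (19,16) (17,17) (13,33/2)]
3. After y ≥ 11: [(13,11) (19,11) (19,16) (17,17) (13,33/2)]
4. After y ≤ 18: [(13,11) (19,11) (19,16) (17,17) (13,33/2)]
5. Canonical ring: [(13,11) (19,11) (19,16) (17,17) (13,33/2)]

Clipped polygon: [(13,11) (19,11) (19,16) (17,17) (13,33/2)]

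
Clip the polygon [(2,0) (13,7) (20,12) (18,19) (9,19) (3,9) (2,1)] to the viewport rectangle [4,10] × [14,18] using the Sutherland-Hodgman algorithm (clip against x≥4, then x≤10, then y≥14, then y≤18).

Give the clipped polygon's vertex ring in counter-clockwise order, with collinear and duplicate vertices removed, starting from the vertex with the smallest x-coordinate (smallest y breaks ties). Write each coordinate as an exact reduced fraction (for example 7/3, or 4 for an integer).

1. After x ≥ 4: [(4,14/11) (13,7) (20,12) (18,19) (9,19) (4,32/3)]
2. After x ≤ 10: [(4,14/11) (10,56/11) (10,19) (9,19) (4,32/3)]
3. After y ≥ 14: [(10,14) (10,19) (9,19) (6,14)]
4. After y ≤ 18: [(10,14) (10,18) (42/5,18) (6,14)]
5. Canonical ring: [(6,14) (10,14) (10,18) (42/5,18)]

Clipped polygon: [(6,14) (10,14) (10,18) (42/5,18)]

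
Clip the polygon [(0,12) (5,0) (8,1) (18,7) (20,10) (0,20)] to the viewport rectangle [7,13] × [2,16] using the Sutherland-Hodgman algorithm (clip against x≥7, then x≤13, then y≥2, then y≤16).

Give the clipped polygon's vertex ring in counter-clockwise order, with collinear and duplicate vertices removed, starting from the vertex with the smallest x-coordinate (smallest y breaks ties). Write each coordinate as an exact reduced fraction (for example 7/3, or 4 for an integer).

Clipped polygon: [(7,2) (29/3,2) (13,4) (13,27/2) (8,16) (7,16)]

1. After x ≥ 7: [(7,2/3) (8,1) (18,7) (20,10) (7,33/2)]
2. After x ≤ 13: [(7,2/3) (8,1) (13,4) (13,27/2) (7,33/2)]
3. After y ≥ 2: [(7,2) (29/3,2) (13,4) (13,27/2) (7,33/2)]
4. After y ≤ 16: [(7,16) (7,2) (29/3,2) (13,4) (13,27/2) (8,16)]
5. Canonical ring: [(7,2) (29/3,2) (13,4) (13,27/2) (8,16) (7,16)]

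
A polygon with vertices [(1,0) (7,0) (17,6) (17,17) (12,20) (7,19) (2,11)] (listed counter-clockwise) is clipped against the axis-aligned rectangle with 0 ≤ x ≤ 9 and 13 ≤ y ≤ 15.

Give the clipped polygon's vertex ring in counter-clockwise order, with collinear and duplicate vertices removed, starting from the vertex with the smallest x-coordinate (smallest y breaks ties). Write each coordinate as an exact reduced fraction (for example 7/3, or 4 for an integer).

Clipped polygon: [(13/4,13) (9,13) (9,15) (9/2,15)]

1. After x ≥ 0: [(1,0) (7,0) (17,6) (17,17) (12,20) (7,19) (2,11)]
2. After x ≤ 9: [(1,0) (7,0) (9,6/5) (9,97/5) (7,19) (2,11)]
3. After y ≥ 13: [(9,13) (9,97/5) (7,19) (13/4,13)]
4. After y ≤ 15: [(9,13) (9,15) (9/2,15) (13/4,13)]
5. Canonical ring: [(13/4,13) (9,13) (9,15) (9/2,15)]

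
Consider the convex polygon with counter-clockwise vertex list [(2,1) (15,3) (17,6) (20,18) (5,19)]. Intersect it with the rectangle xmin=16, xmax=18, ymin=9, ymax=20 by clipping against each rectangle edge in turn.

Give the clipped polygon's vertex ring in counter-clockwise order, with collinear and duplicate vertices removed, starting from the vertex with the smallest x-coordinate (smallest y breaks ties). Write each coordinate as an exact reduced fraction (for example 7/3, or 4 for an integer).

1. After x ≥ 16: [(16,9/2) (17,6) (20,18) (16,274/15)]
2. After x ≤ 18: [(16,9/2) (17,6) (18,10) (18,272/15) (16,274/15)]
3. After y ≥ 9: [(16,9) (71/4,9) (18,10) (18,272/15) (16,274/15)]
4. After y ≤ 20: [(16,9) (71/4,9) (18,10) (18,272/15) (16,274/15)]
5. Canonical ring: [(16,9) (71/4,9) (18,10) (18,272/15) (16,274/15)]

Clipped polygon: [(16,9) (71/4,9) (18,10) (18,272/15) (16,274/15)]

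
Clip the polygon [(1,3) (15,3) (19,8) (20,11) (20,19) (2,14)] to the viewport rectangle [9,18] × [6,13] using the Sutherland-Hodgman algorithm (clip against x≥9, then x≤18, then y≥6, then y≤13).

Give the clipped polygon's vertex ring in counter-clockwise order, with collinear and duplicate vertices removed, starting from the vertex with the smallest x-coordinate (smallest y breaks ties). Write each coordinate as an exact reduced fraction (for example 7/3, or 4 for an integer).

Clipped polygon: [(9,6) (87/5,6) (18,27/4) (18,13) (9,13)]

1. After x ≥ 9: [(9,3) (15,3) (19,8) (20,11) (20,19) (9,287/18)]
2. After x ≤ 18: [(9,3) (15,3) (18,27/4) (18,166/9) (9,287/18)]
3. After y ≥ 6: [(9,6) (87/5,6) (18,27/4) (18,166/9) (9,287/18)]
4. After y ≤ 13: [(9,13) (9,6) (87/5,6) (18,27/4) (18,13)]
5. Canonical ring: [(9,6) (87/5,6) (18,27/4) (18,13) (9,13)]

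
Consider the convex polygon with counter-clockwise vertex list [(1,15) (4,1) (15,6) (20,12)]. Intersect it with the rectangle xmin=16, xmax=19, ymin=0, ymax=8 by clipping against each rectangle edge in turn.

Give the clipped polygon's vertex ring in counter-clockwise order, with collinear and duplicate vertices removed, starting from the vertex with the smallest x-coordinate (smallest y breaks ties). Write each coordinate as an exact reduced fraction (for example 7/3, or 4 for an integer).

Clipped polygon: [(16,36/5) (50/3,8) (16,8)]

1. After x ≥ 16: [(16,240/19) (16,36/5) (20,12)]
2. After x ≤ 19: [(19,231/19) (16,240/19) (16,36/5) (19,54/5)]
3. After y ≥ 0: [(19,231/19) (16,240/19) (16,36/5) (19,54/5)]
4. After y ≤ 8: [(16,8) (16,36/5) (50/3,8)]
5. Canonical ring: [(16,36/5) (50/3,8) (16,8)]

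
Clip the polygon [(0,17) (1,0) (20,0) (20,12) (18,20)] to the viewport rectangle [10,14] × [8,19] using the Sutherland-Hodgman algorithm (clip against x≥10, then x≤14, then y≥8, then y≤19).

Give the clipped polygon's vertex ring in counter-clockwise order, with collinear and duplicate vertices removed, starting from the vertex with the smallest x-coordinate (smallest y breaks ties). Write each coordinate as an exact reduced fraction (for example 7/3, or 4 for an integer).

Clipped polygon: [(10,8) (14,8) (14,19) (12,19) (10,56/3)]

1. After x ≥ 10: [(10,56/3) (10,0) (20,0) (20,12) (18,20)]
2. After x ≤ 14: [(14,58/3) (10,56/3) (10,0) (14,0)]
3. After y ≥ 8: [(14,8) (14,58/3) (10,56/3) (10,8)]
4. After y ≤ 19: [(14,8) (14,19) (12,19) (10,56/3) (10,8)]
5. Canonical ring: [(10,8) (14,8) (14,19) (12,19) (10,56/3)]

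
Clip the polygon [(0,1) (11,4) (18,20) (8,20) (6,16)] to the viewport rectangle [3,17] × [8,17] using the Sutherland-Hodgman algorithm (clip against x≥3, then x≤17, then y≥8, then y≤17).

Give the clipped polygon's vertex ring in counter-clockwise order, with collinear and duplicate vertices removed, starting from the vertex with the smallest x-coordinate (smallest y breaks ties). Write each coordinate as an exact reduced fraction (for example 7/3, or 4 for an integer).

Clipped polygon: [(3,8) (51/4,8) (267/16,17) (13/2,17) (6,16) (3,17/2)]

1. After x ≥ 3: [(3,17/2) (3,20/11) (11,4) (18,20) (8,20) (6,16)]
2. After x ≤ 17: [(3,17/2) (3,20/11) (11,4) (17,124/7) (17,20) (8,20) (6,16)]
3. After y ≥ 8: [(3,17/2) (3,8) (51/4,8) (17,124/7) (17,20) (8,20) (6,16)]
4. After y ≤ 17: [(3,17/2) (3,8) (51/4,8) (267/16,17) (13/2,17) (6,16)]
5. Canonical ring: [(3,8) (51/4,8) (267/16,17) (13/2,17) (6,16) (3,17/2)]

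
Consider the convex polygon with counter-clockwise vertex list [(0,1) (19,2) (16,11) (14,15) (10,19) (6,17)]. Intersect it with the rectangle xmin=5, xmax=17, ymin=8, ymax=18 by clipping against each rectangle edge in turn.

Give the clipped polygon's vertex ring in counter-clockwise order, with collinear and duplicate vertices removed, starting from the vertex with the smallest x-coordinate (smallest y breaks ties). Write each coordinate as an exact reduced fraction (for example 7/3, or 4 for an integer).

1. After x ≥ 5: [(5,43/3) (5,24/19) (19,2) (16,11) (14,15) (10,19) (6,17)]
2. After x ≤ 17: [(5,43/3) (5,24/19) (17,36/19) (17,8) (16,11) (14,15) (10,19) (6,17)]
3. After y ≥ 8: [(5,43/3) (5,8) (17,8) (17,8) (16,11) (14,15) (10,19) (6,17)]
4. After y ≤ 18: [(5,43/3) (5,8) (17,8) (17,8) (16,11) (14,15) (11,18) (8,18) (6,17)]
5. Canonical ring: [(5,8) (17,8) (16,11) (14,15) (11,18) (8,18) (6,17) (5,43/3)]

Clipped polygon: [(5,8) (17,8) (16,11) (14,15) (11,18) (8,18) (6,17) (5,43/3)]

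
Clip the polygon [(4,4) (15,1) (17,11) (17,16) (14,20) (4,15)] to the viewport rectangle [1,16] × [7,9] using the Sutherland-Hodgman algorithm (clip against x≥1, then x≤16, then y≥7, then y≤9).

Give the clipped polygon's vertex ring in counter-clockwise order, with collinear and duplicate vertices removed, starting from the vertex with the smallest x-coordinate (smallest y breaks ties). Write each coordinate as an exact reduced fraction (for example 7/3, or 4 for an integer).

Clipped polygon: [(4,7) (16,7) (16,9) (4,9)]

1. After x ≥ 1: [(4,4) (15,1) (17,11) (17,16) (14,20) (4,15)]
2. After x ≤ 16: [(4,4) (15,1) (16,6) (16,52/3) (14,20) (4,15)]
3. After y ≥ 7: [(4,7) (16,7) (16,52/3) (14,20) (4,15)]
4. After y ≤ 9: [(4,9) (4,7) (16,7) (16,9)]
5. Canonical ring: [(4,7) (16,7) (16,9) (4,9)]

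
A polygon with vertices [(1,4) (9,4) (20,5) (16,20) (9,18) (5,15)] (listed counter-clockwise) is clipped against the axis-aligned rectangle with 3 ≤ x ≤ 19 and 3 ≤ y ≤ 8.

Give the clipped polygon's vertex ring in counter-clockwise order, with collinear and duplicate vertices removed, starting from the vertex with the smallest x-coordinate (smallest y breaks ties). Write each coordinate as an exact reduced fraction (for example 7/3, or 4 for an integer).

1. After x ≥ 3: [(3,19/2) (3,4) (9,4) (20,5) (16,20) (9,18) (5,15)]
2. After x ≤ 19: [(3,19/2) (3,4) (9,4) (19,54/11) (19,35/4) (16,20) (9,18) (5,15)]
3. After y ≥ 3: [(3,19/2) (3,4) (9,4) (19,54/11) (19,35/4) (16,20) (9,18) (5,15)]
4. After y ≤ 8: [(3,8) (3,4) (9,4) (19,54/11) (19,8)]
5. Canonical ring: [(3,4) (9,4) (19,54/11) (19,8) (3,8)]

Clipped polygon: [(3,4) (9,4) (19,54/11) (19,8) (3,8)]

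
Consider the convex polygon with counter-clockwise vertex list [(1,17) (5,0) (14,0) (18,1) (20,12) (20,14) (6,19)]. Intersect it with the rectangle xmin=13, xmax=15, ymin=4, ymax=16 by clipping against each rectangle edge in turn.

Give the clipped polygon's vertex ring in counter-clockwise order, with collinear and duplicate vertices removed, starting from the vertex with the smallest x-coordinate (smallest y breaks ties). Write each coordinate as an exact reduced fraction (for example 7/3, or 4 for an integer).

1. After x ≥ 13: [(13,0) (14,0) (18,1) (20,12) (20,14) (13,33/2)]
2. After x ≤ 15: [(13,0) (14,0) (15,1/4) (15,221/14) (13,33/2)]
3. After y ≥ 4: [(13,4) (15,4) (15,221/14) (13,33/2)]
4. After y ≤ 16: [(13,16) (13,4) (15,4) (15,221/14) (72/5,16)]
5. Canonical ring: [(13,4) (15,4) (15,221/14) (72/5,16) (13,16)]

Clipped polygon: [(13,4) (15,4) (15,221/14) (72/5,16) (13,16)]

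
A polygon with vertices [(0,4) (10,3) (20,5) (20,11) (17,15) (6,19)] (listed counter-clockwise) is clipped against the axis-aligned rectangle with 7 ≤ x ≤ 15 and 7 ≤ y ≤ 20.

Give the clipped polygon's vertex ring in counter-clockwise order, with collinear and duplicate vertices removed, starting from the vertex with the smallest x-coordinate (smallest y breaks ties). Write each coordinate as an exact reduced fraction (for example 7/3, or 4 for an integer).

Clipped polygon: [(7,7) (15,7) (15,173/11) (7,205/11)]

1. After x ≥ 7: [(7,33/10) (10,3) (20,5) (20,11) (17,15) (7,205/11)]
2. After x ≤ 15: [(7,33/10) (10,3) (15,4) (15,173/11) (7,205/11)]
3. After y ≥ 7: [(7,7) (15,7) (15,173/11) (7,205/11)]
4. After y ≤ 20: [(7,7) (15,7) (15,173/11) (7,205/11)]
5. Canonical ring: [(7,7) (15,7) (15,173/11) (7,205/11)]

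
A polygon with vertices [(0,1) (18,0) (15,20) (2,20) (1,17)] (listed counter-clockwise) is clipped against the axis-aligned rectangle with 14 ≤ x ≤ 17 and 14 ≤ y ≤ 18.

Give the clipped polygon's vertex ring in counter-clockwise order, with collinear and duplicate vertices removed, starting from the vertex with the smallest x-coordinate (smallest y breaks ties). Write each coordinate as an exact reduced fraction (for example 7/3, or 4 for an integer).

Clipped polygon: [(14,14) (159/10,14) (153/10,18) (14,18)]

1. After x ≥ 14: [(14,2/9) (18,0) (15,20) (14,20)]
2. After x ≤ 17: [(14,2/9) (17,1/18) (17,20/3) (15,20) (14,20)]
3. After y ≥ 14: [(14,14) (159/10,14) (15,20) (14,20)]
4. After y ≤ 18: [(14,18) (14,14) (159/10,14) (153/10,18)]
5. Canonical ring: [(14,14) (159/10,14) (153/10,18) (14,18)]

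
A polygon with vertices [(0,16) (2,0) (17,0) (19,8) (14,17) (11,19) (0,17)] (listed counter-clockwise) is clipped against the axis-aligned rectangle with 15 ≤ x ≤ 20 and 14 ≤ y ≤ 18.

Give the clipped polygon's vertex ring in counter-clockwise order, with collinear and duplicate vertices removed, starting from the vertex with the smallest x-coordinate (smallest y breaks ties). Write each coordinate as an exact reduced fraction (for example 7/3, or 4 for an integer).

Clipped polygon: [(15,14) (47/3,14) (15,76/5)]

1. After x ≥ 15: [(15,0) (17,0) (19,8) (15,76/5)]
2. After x ≤ 20: [(15,0) (17,0) (19,8) (15,76/5)]
3. After y ≥ 14: [(15,14) (47/3,14) (15,76/5)]
4. After y ≤ 18: [(15,14) (47/3,14) (15,76/5)]
5. Canonical ring: [(15,14) (47/3,14) (15,76/5)]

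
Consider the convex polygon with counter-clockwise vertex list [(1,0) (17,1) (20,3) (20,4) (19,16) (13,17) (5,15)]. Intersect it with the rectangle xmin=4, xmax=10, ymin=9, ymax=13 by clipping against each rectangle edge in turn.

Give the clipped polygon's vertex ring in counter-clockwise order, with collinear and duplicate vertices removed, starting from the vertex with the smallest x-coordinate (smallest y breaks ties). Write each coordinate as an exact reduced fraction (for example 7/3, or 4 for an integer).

1. After x ≥ 4: [(4,45/4) (4,3/16) (17,1) (20,3) (20,4) (19,16) (13,17) (5,15)]
2. After x ≤ 10: [(4,45/4) (4,3/16) (10,9/16) (10,65/4) (5,15)]
3. After y ≥ 9: [(4,45/4) (4,9) (10,9) (10,65/4) (5,15)]
4. After y ≤ 13: [(67/15,13) (4,45/4) (4,9) (10,9) (10,13)]
5. Canonical ring: [(4,9) (10,9) (10,13) (67/15,13) (4,45/4)]

Clipped polygon: [(4,9) (10,9) (10,13) (67/15,13) (4,45/4)]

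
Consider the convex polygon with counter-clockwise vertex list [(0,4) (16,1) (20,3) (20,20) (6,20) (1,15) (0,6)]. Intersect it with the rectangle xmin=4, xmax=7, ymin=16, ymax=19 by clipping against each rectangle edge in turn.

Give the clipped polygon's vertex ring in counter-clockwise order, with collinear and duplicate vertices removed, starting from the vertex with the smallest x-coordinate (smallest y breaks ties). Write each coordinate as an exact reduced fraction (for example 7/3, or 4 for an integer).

Clipped polygon: [(4,16) (7,16) (7,19) (5,19) (4,18)]

1. After x ≥ 4: [(4,13/4) (16,1) (20,3) (20,20) (6,20) (4,18)]
2. After x ≤ 7: [(4,13/4) (7,43/16) (7,20) (6,20) (4,18)]
3. After y ≥ 16: [(4,16) (7,16) (7,20) (6,20) (4,18)]
4. After y ≤ 19: [(4,16) (7,16) (7,19) (5,19) (4,18)]
5. Canonical ring: [(4,16) (7,16) (7,19) (5,19) (4,18)]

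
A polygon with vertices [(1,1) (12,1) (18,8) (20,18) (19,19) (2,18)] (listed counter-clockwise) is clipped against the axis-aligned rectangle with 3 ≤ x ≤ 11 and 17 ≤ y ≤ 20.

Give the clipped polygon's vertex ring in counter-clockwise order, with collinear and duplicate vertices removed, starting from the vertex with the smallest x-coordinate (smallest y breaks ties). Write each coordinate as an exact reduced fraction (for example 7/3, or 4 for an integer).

Clipped polygon: [(3,17) (11,17) (11,315/17) (3,307/17)]

1. After x ≥ 3: [(3,1) (12,1) (18,8) (20,18) (19,19) (3,307/17)]
2. After x ≤ 11: [(3,1) (11,1) (11,315/17) (3,307/17)]
3. After y ≥ 17: [(3,17) (11,17) (11,315/17) (3,307/17)]
4. After y ≤ 20: [(3,17) (11,17) (11,315/17) (3,307/17)]
5. Canonical ring: [(3,17) (11,17) (11,315/17) (3,307/17)]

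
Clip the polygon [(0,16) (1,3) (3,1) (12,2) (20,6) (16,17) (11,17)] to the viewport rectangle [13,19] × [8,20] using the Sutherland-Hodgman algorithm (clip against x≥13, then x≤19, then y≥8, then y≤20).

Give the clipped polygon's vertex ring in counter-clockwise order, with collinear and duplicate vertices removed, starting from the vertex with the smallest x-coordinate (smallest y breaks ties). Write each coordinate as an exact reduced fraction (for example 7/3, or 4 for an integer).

Clipped polygon: [(13,8) (19,8) (19,35/4) (16,17) (13,17)]

1. After x ≥ 13: [(13,5/2) (20,6) (16,17) (13,17)]
2. After x ≤ 19: [(13,5/2) (19,11/2) (19,35/4) (16,17) (13,17)]
3. After y ≥ 8: [(13,8) (19,8) (19,35/4) (16,17) (13,17)]
4. After y ≤ 20: [(13,8) (19,8) (19,35/4) (16,17) (13,17)]
5. Canonical ring: [(13,8) (19,8) (19,35/4) (16,17) (13,17)]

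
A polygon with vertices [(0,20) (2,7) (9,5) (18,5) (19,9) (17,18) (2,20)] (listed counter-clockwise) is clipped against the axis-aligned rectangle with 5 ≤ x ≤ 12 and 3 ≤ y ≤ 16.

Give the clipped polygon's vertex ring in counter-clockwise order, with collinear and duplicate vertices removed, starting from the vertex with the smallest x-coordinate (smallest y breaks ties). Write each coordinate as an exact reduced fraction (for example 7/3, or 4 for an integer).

Clipped polygon: [(5,43/7) (9,5) (12,5) (12,16) (5,16)]

1. After x ≥ 5: [(5,43/7) (9,5) (18,5) (19,9) (17,18) (5,98/5)]
2. After x ≤ 12: [(5,43/7) (9,5) (12,5) (12,56/3) (5,98/5)]
3. After y ≥ 3: [(5,43/7) (9,5) (12,5) (12,56/3) (5,98/5)]
4. After y ≤ 16: [(5,16) (5,43/7) (9,5) (12,5) (12,16)]
5. Canonical ring: [(5,43/7) (9,5) (12,5) (12,16) (5,16)]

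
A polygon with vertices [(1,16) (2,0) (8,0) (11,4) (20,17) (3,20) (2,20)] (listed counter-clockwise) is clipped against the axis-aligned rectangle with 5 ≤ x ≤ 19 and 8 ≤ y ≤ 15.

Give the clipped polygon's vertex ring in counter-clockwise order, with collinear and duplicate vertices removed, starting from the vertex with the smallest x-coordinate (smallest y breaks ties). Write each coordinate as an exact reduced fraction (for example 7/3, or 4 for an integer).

Clipped polygon: [(5,8) (179/13,8) (242/13,15) (5,15)]

1. After x ≥ 5: [(5,0) (8,0) (11,4) (20,17) (5,334/17)]
2. After x ≤ 19: [(5,0) (8,0) (11,4) (19,140/9) (19,292/17) (5,334/17)]
3. After y ≥ 8: [(5,8) (179/13,8) (19,140/9) (19,292/17) (5,334/17)]
4. After y ≤ 15: [(5,15) (5,8) (179/13,8) (242/13,15)]
5. Canonical ring: [(5,8) (179/13,8) (242/13,15) (5,15)]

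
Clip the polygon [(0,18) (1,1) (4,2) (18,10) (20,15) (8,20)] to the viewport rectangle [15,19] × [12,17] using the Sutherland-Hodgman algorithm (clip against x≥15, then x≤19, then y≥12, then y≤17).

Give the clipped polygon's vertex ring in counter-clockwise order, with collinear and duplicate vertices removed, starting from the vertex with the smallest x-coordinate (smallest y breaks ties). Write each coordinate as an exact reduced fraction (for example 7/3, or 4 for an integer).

1. After x ≥ 15: [(15,58/7) (18,10) (20,15) (15,205/12)]
2. After x ≤ 19: [(15,58/7) (18,10) (19,25/2) (19,185/12) (15,205/12)]
3. After y ≥ 12: [(15,12) (94/5,12) (19,25/2) (19,185/12) (15,205/12)]
4. After y ≤ 17: [(15,17) (15,12) (94/5,12) (19,25/2) (19,185/12) (76/5,17)]
5. Canonical ring: [(15,12) (94/5,12) (19,25/2) (19,185/12) (76/5,17) (15,17)]

Clipped polygon: [(15,12) (94/5,12) (19,25/2) (19,185/12) (76/5,17) (15,17)]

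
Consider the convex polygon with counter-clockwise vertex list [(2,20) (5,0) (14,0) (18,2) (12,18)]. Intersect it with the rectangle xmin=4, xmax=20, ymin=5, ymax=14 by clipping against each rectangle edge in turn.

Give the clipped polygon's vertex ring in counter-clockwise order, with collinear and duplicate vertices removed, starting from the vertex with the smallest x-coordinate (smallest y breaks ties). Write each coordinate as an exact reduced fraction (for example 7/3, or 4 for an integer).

1. After x ≥ 4: [(4,98/5) (4,20/3) (5,0) (14,0) (18,2) (12,18)]
2. After x ≤ 20: [(4,98/5) (4,20/3) (5,0) (14,0) (18,2) (12,18)]
3. After y ≥ 5: [(4,98/5) (4,20/3) (17/4,5) (135/8,5) (12,18)]
4. After y ≤ 14: [(4,14) (4,20/3) (17/4,5) (135/8,5) (27/2,14)]
5. Canonical ring: [(4,20/3) (17/4,5) (135/8,5) (27/2,14) (4,14)]

Clipped polygon: [(4,20/3) (17/4,5) (135/8,5) (27/2,14) (4,14)]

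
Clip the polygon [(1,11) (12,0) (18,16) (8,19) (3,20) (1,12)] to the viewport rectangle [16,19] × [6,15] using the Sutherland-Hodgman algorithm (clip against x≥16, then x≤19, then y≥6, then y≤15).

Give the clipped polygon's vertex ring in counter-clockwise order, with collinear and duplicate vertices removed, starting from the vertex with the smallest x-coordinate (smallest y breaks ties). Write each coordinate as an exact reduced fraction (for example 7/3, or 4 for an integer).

Clipped polygon: [(16,32/3) (141/8,15) (16,15)]

1. After x ≥ 16: [(16,32/3) (18,16) (16,83/5)]
2. After x ≤ 19: [(16,32/3) (18,16) (16,83/5)]
3. After y ≥ 6: [(16,32/3) (18,16) (16,83/5)]
4. After y ≤ 15: [(16,15) (16,32/3) (141/8,15)]
5. Canonical ring: [(16,32/3) (141/8,15) (16,15)]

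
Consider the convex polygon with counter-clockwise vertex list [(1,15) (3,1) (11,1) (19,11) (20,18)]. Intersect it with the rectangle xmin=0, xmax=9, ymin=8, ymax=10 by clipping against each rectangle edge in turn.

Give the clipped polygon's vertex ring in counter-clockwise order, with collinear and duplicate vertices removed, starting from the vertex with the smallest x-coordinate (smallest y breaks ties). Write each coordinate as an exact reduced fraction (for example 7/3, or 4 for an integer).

Clipped polygon: [(12/7,10) (2,8) (9,8) (9,10)]

1. After x ≥ 0: [(1,15) (3,1) (11,1) (19,11) (20,18)]
2. After x ≤ 9: [(9,309/19) (1,15) (3,1) (9,1)]
3. After y ≥ 8: [(9,8) (9,309/19) (1,15) (2,8)]
4. After y ≤ 10: [(9,8) (9,10) (12/7,10) (2,8)]
5. Canonical ring: [(12/7,10) (2,8) (9,8) (9,10)]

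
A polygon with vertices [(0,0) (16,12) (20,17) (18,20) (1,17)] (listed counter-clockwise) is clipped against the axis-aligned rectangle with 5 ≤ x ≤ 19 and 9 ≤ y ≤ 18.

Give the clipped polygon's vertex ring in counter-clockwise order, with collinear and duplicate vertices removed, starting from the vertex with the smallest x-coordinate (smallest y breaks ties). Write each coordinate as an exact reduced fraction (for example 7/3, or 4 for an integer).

Clipped polygon: [(5,9) (12,9) (16,12) (19,63/4) (19,18) (20/3,18) (5,301/17)]

1. After x ≥ 5: [(5,15/4) (16,12) (20,17) (18,20) (5,301/17)]
2. After x ≤ 19: [(5,15/4) (16,12) (19,63/4) (19,37/2) (18,20) (5,301/17)]
3. After y ≥ 9: [(5,9) (12,9) (16,12) (19,63/4) (19,37/2) (18,20) (5,301/17)]
4. After y ≤ 18: [(5,9) (12,9) (16,12) (19,63/4) (19,18) (20/3,18) (5,301/17)]
5. Canonical ring: [(5,9) (12,9) (16,12) (19,63/4) (19,18) (20/3,18) (5,301/17)]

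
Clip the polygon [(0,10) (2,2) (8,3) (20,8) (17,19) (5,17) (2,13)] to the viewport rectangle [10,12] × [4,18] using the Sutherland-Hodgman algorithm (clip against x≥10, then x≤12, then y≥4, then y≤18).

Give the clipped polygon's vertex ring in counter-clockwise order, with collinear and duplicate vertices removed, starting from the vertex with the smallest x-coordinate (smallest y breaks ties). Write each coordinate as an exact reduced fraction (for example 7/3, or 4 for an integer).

1. After x ≥ 10: [(10,23/6) (20,8) (17,19) (10,107/6)]
2. After x ≤ 12: [(10,23/6) (12,14/3) (12,109/6) (10,107/6)]
3. After y ≥ 4: [(10,4) (52/5,4) (12,14/3) (12,109/6) (10,107/6)]
4. After y ≤ 18: [(10,4) (52/5,4) (12,14/3) (12,18) (11,18) (10,107/6)]
5. Canonical ring: [(10,4) (52/5,4) (12,14/3) (12,18) (11,18) (10,107/6)]

Clipped polygon: [(10,4) (52/5,4) (12,14/3) (12,18) (11,18) (10,107/6)]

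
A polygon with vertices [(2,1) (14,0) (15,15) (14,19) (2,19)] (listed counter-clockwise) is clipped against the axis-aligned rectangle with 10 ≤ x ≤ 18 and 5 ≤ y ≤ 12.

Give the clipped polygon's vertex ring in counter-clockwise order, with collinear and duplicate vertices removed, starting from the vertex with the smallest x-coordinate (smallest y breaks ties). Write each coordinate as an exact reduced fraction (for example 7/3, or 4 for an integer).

Clipped polygon: [(10,5) (43/3,5) (74/5,12) (10,12)]

1. After x ≥ 10: [(10,1/3) (14,0) (15,15) (14,19) (10,19)]
2. After x ≤ 18: [(10,1/3) (14,0) (15,15) (14,19) (10,19)]
3. After y ≥ 5: [(10,5) (43/3,5) (15,15) (14,19) (10,19)]
4. After y ≤ 12: [(10,12) (10,5) (43/3,5) (74/5,12)]
5. Canonical ring: [(10,5) (43/3,5) (74/5,12) (10,12)]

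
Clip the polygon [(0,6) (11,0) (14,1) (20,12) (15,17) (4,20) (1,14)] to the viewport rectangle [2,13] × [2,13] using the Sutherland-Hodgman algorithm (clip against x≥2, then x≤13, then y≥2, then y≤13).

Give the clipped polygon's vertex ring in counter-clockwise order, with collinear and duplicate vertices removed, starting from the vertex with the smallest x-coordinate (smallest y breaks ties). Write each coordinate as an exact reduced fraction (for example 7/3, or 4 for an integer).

1. After x ≥ 2: [(2,54/11) (11,0) (14,1) (20,12) (15,17) (4,20) (2,16)]
2. After x ≤ 13: [(2,54/11) (11,0) (13,2/3) (13,193/11) (4,20) (2,16)]
3. After y ≥ 2: [(2,54/11) (22/3,2) (13,2) (13,193/11) (4,20) (2,16)]
4. After y ≤ 13: [(2,13) (2,54/11) (22/3,2) (13,2) (13,13)]
5. Canonical ring: [(2,54/11) (22/3,2) (13,2) (13,13) (2,13)]

Clipped polygon: [(2,54/11) (22/3,2) (13,2) (13,13) (2,13)]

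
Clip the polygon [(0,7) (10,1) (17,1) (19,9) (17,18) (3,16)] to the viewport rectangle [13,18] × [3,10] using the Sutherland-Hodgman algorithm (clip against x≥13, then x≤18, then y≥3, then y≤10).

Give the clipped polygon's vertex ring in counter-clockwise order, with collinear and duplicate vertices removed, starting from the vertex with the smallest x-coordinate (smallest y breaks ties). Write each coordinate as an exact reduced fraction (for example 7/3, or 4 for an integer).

Clipped polygon: [(13,3) (35/2,3) (18,5) (18,10) (13,10)]

1. After x ≥ 13: [(13,1) (17,1) (19,9) (17,18) (13,122/7)]
2. After x ≤ 18: [(13,1) (17,1) (18,5) (18,27/2) (17,18) (13,122/7)]
3. After y ≥ 3: [(13,3) (35/2,3) (18,5) (18,27/2) (17,18) (13,122/7)]
4. After y ≤ 10: [(13,10) (13,3) (35/2,3) (18,5) (18,10)]
5. Canonical ring: [(13,3) (35/2,3) (18,5) (18,10) (13,10)]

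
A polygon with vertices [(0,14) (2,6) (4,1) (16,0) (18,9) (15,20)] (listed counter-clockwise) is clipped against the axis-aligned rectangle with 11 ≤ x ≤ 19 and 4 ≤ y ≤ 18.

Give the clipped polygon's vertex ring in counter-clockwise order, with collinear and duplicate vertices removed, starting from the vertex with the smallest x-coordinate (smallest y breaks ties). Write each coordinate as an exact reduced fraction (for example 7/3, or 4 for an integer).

1. After x ≥ 11: [(11,92/5) (11,5/12) (16,0) (18,9) (15,20)]
2. After x ≤ 19: [(11,92/5) (11,5/12) (16,0) (18,9) (15,20)]
3. After y ≥ 4: [(11,92/5) (11,4) (152/9,4) (18,9) (15,20)]
4. After y ≤ 18: [(11,18) (11,4) (152/9,4) (18,9) (171/11,18)]
5. Canonical ring: [(11,4) (152/9,4) (18,9) (171/11,18) (11,18)]

Clipped polygon: [(11,4) (152/9,4) (18,9) (171/11,18) (11,18)]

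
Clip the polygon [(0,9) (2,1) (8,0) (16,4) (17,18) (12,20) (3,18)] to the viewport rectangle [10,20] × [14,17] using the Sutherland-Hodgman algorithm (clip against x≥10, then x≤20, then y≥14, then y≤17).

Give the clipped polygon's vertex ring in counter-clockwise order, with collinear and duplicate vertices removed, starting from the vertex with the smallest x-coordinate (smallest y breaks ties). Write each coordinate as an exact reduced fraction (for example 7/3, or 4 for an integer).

Clipped polygon: [(10,14) (117/7,14) (237/14,17) (10,17)]

1. After x ≥ 10: [(10,1) (16,4) (17,18) (12,20) (10,176/9)]
2. After x ≤ 20: [(10,1) (16,4) (17,18) (12,20) (10,176/9)]
3. After y ≥ 14: [(10,14) (117/7,14) (17,18) (12,20) (10,176/9)]
4. After y ≤ 17: [(10,17) (10,14) (117/7,14) (237/14,17)]
5. Canonical ring: [(10,14) (117/7,14) (237/14,17) (10,17)]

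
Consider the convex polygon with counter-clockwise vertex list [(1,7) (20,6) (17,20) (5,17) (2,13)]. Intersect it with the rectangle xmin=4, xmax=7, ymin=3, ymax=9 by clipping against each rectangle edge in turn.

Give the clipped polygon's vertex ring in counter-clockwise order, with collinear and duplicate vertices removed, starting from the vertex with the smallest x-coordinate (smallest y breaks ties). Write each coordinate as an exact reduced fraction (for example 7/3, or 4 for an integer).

Clipped polygon: [(4,130/19) (7,127/19) (7,9) (4,9)]

1. After x ≥ 4: [(4,130/19) (20,6) (17,20) (5,17) (4,47/3)]
2. After x ≤ 7: [(4,130/19) (7,127/19) (7,35/2) (5,17) (4,47/3)]
3. After y ≥ 3: [(4,130/19) (7,127/19) (7,35/2) (5,17) (4,47/3)]
4. After y ≤ 9: [(4,9) (4,130/19) (7,127/19) (7,9)]
5. Canonical ring: [(4,130/19) (7,127/19) (7,9) (4,9)]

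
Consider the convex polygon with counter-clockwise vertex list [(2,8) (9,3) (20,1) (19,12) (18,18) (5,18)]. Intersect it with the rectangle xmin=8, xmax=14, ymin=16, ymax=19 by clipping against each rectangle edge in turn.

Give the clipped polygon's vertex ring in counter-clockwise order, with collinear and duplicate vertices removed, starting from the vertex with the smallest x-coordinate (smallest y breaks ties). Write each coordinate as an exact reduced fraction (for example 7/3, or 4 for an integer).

Clipped polygon: [(8,16) (14,16) (14,18) (8,18)]

1. After x ≥ 8: [(8,26/7) (9,3) (20,1) (19,12) (18,18) (8,18)]
2. After x ≤ 14: [(8,26/7) (9,3) (14,23/11) (14,18) (8,18)]
3. After y ≥ 16: [(8,16) (14,16) (14,18) (8,18)]
4. After y ≤ 19: [(8,16) (14,16) (14,18) (8,18)]
5. Canonical ring: [(8,16) (14,16) (14,18) (8,18)]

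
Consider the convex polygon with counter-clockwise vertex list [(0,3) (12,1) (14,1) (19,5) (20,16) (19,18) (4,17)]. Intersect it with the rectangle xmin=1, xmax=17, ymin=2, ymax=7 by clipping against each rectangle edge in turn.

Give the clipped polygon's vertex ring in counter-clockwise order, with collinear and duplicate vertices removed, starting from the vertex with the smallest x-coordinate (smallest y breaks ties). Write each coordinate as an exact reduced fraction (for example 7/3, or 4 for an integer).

1. After x ≥ 1: [(1,13/2) (1,17/6) (12,1) (14,1) (19,5) (20,16) (19,18) (4,17)]
2. After x ≤ 17: [(1,13/2) (1,17/6) (12,1) (14,1) (17,17/5) (17,268/15) (4,17)]
3. After y ≥ 2: [(1,13/2) (1,17/6) (6,2) (61/4,2) (17,17/5) (17,268/15) (4,17)]
4. After y ≤ 7: [(8/7,7) (1,13/2) (1,17/6) (6,2) (61/4,2) (17,17/5) (17,7)]
5. Canonical ring: [(1,17/6) (6,2) (61/4,2) (17,17/5) (17,7) (8/7,7) (1,13/2)]

Clipped polygon: [(1,17/6) (6,2) (61/4,2) (17,17/5) (17,7) (8/7,7) (1,13/2)]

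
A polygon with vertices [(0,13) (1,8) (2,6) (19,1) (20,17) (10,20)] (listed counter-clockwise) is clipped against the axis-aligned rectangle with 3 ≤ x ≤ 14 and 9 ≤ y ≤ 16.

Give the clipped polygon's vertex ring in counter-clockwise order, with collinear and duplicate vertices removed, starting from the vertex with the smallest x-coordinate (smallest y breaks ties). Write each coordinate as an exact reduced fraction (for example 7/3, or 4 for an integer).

Clipped polygon: [(3,9) (14,9) (14,16) (30/7,16) (3,151/10)]

1. After x ≥ 3: [(3,151/10) (3,97/17) (19,1) (20,17) (10,20)]
2. After x ≤ 14: [(3,151/10) (3,97/17) (14,42/17) (14,94/5) (10,20)]
3. After y ≥ 9: [(3,151/10) (3,9) (14,9) (14,94/5) (10,20)]
4. After y ≤ 16: [(30/7,16) (3,151/10) (3,9) (14,9) (14,16)]
5. Canonical ring: [(3,9) (14,9) (14,16) (30/7,16) (3,151/10)]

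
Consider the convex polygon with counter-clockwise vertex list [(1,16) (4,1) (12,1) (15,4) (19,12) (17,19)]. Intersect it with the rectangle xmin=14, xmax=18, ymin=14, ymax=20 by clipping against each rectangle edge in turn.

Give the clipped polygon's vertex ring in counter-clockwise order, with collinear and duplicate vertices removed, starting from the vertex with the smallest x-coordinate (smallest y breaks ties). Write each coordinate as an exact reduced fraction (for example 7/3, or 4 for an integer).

1. After x ≥ 14: [(14,295/16) (14,3) (15,4) (19,12) (17,19)]
2. After x ≤ 18: [(14,295/16) (14,3) (15,4) (18,10) (18,31/2) (17,19)]
3. After y ≥ 14: [(14,295/16) (14,14) (18,14) (18,31/2) (17,19)]
4. After y ≤ 20: [(14,295/16) (14,14) (18,14) (18,31/2) (17,19)]
5. Canonical ring: [(14,14) (18,14) (18,31/2) (17,19) (14,295/16)]

Clipped polygon: [(14,14) (18,14) (18,31/2) (17,19) (14,295/16)]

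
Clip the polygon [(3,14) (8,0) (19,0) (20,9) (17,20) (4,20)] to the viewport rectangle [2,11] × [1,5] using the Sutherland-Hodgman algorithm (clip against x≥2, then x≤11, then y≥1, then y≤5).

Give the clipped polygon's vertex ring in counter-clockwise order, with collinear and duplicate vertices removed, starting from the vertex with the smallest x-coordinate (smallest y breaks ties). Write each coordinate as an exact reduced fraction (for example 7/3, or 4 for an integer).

1. After x ≥ 2: [(3,14) (8,0) (19,0) (20,9) (17,20) (4,20)]
2. After x ≤ 11: [(3,14) (8,0) (11,0) (11,20) (4,20)]
3. After y ≥ 1: [(3,14) (107/14,1) (11,1) (11,20) (4,20)]
4. After y ≤ 5: [(87/14,5) (107/14,1) (11,1) (11,5)]
5. Canonical ring: [(87/14,5) (107/14,1) (11,1) (11,5)]

Clipped polygon: [(87/14,5) (107/14,1) (11,1) (11,5)]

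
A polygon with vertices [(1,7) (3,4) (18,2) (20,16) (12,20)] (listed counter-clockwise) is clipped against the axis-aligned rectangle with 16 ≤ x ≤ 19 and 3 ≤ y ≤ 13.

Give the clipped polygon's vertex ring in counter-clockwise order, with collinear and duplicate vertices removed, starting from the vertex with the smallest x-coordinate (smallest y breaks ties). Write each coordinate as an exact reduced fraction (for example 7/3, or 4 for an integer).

1. After x ≥ 16: [(16,34/15) (18,2) (20,16) (16,18)]
2. After x ≤ 19: [(16,34/15) (18,2) (19,9) (19,33/2) (16,18)]
3. After y ≥ 3: [(16,3) (127/7,3) (19,9) (19,33/2) (16,18)]
4. After y ≤ 13: [(16,13) (16,3) (127/7,3) (19,9) (19,13)]
5. Canonical ring: [(16,3) (127/7,3) (19,9) (19,13) (16,13)]

Clipped polygon: [(16,3) (127/7,3) (19,9) (19,13) (16,13)]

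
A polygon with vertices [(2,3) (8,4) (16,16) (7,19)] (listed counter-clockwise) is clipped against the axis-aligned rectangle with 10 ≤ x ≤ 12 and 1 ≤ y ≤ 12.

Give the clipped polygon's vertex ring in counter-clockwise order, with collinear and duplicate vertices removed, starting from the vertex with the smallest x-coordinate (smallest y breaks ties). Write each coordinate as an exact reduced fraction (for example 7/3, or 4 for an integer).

1. After x ≥ 10: [(10,7) (16,16) (10,18)]
2. After x ≤ 12: [(10,7) (12,10) (12,52/3) (10,18)]
3. After y ≥ 1: [(10,7) (12,10) (12,52/3) (10,18)]
4. After y ≤ 12: [(10,12) (10,7) (12,10) (12,12)]
5. Canonical ring: [(10,7) (12,10) (12,12) (10,12)]

Clipped polygon: [(10,7) (12,10) (12,12) (10,12)]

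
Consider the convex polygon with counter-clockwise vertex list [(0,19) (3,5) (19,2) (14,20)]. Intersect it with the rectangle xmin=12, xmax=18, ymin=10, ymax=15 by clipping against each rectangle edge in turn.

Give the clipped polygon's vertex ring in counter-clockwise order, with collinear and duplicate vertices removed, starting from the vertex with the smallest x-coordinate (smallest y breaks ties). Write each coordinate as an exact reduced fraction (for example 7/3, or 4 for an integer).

Clipped polygon: [(12,10) (151/9,10) (277/18,15) (12,15)]

1. After x ≥ 12: [(12,139/7) (12,53/16) (19,2) (14,20)]
2. After x ≤ 18: [(12,139/7) (12,53/16) (18,35/16) (18,28/5) (14,20)]
3. After y ≥ 10: [(12,139/7) (12,10) (151/9,10) (14,20)]
4. After y ≤ 15: [(12,15) (12,10) (151/9,10) (277/18,15)]
5. Canonical ring: [(12,10) (151/9,10) (277/18,15) (12,15)]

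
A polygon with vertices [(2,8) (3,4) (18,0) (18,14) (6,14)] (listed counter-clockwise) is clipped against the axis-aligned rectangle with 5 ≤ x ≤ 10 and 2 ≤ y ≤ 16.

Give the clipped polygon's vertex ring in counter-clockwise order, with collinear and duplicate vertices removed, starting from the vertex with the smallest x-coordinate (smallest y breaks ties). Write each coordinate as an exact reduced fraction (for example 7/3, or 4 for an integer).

Clipped polygon: [(5,52/15) (10,32/15) (10,14) (6,14) (5,25/2)]

1. After x ≥ 5: [(5,25/2) (5,52/15) (18,0) (18,14) (6,14)]
2. After x ≤ 10: [(5,25/2) (5,52/15) (10,32/15) (10,14) (6,14)]
3. After y ≥ 2: [(5,25/2) (5,52/15) (10,32/15) (10,14) (6,14)]
4. After y ≤ 16: [(5,25/2) (5,52/15) (10,32/15) (10,14) (6,14)]
5. Canonical ring: [(5,52/15) (10,32/15) (10,14) (6,14) (5,25/2)]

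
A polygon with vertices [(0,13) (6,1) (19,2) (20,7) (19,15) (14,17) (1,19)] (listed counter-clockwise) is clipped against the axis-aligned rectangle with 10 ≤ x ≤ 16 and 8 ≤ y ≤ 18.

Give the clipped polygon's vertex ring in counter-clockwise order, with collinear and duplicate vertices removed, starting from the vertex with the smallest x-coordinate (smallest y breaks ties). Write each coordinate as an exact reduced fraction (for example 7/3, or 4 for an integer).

Clipped polygon: [(10,8) (16,8) (16,81/5) (14,17) (10,229/13)]

1. After x ≥ 10: [(10,17/13) (19,2) (20,7) (19,15) (14,17) (10,229/13)]
2. After x ≤ 16: [(10,17/13) (16,23/13) (16,81/5) (14,17) (10,229/13)]
3. After y ≥ 8: [(10,8) (16,8) (16,81/5) (14,17) (10,229/13)]
4. After y ≤ 18: [(10,8) (16,8) (16,81/5) (14,17) (10,229/13)]
5. Canonical ring: [(10,8) (16,8) (16,81/5) (14,17) (10,229/13)]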